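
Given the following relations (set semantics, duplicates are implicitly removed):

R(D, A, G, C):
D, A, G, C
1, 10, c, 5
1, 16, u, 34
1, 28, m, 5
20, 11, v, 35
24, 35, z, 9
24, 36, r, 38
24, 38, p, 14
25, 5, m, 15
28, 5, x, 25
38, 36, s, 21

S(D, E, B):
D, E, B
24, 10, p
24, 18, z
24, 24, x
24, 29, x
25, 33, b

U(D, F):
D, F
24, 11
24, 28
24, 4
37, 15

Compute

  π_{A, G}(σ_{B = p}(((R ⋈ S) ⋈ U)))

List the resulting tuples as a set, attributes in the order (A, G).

Natural join on D: {(24, 35, z, 9, 10, p), (24, 35, z, 9, 18, z), (24, 35, z, 9, 24, x), (24, 35, z, 9, 29, x), (24, 36, r, 38, 10, p), (24, 36, r, 38, 18, z), (24, 36, r, 38, 24, x), (24, 36, r, 38, 29, x), (24, 38, p, 14, 10, p), (24, 38, p, 14, 18, z), (24, 38, p, 14, 24, x), (24, 38, p, 14, 29, x), (25, 5, m, 15, 33, b)}
Natural join on D: {(24, 35, z, 9, 10, p, 11), (24, 35, z, 9, 10, p, 28), (24, 35, z, 9, 10, p, 4), (24, 35, z, 9, 18, z, 11), (24, 35, z, 9, 18, z, 28), (24, 35, z, 9, 18, z, 4), (24, 35, z, 9, 24, x, 11), (24, 35, z, 9, 24, x, 28), (24, 35, z, 9, 24, x, 4), (24, 35, z, 9, 29, x, 11), (24, 35, z, 9, 29, x, 28), (24, 35, z, 9, 29, x, 4), (24, 36, r, 38, 10, p, 11), (24, 36, r, 38, 10, p, 28), (24, 36, r, 38, 10, p, 4), (24, 36, r, 38, 18, z, 11), (24, 36, r, 38, 18, z, 28), (24, 36, r, 38, 18, z, 4), (24, 36, r, 38, 24, x, 11), (24, 36, r, 38, 24, x, 28), (24, 36, r, 38, 24, x, 4), (24, 36, r, 38, 29, x, 11), (24, 36, r, 38, 29, x, 28), (24, 36, r, 38, 29, x, 4), (24, 38, p, 14, 10, p, 11), (24, 38, p, 14, 10, p, 28), (24, 38, p, 14, 10, p, 4), (24, 38, p, 14, 18, z, 11), (24, 38, p, 14, 18, z, 28), (24, 38, p, 14, 18, z, 4), (24, 38, p, 14, 24, x, 11), (24, 38, p, 14, 24, x, 28), (24, 38, p, 14, 24, x, 4), (24, 38, p, 14, 29, x, 11), (24, 38, p, 14, 29, x, 28), (24, 38, p, 14, 29, x, 4)}
Selection B = p: {(24, 35, z, 9, 10, p, 11), (24, 35, z, 9, 10, p, 28), (24, 35, z, 9, 10, p, 4), (24, 36, r, 38, 10, p, 11), (24, 36, r, 38, 10, p, 28), (24, 36, r, 38, 10, p, 4), (24, 38, p, 14, 10, p, 11), (24, 38, p, 14, 10, p, 28), (24, 38, p, 14, 10, p, 4)}
Keep only column(s) A, G (6 duplicate(s) eliminated): {(35, z), (36, r), (38, p)}

{(35, z), (36, r), (38, p)}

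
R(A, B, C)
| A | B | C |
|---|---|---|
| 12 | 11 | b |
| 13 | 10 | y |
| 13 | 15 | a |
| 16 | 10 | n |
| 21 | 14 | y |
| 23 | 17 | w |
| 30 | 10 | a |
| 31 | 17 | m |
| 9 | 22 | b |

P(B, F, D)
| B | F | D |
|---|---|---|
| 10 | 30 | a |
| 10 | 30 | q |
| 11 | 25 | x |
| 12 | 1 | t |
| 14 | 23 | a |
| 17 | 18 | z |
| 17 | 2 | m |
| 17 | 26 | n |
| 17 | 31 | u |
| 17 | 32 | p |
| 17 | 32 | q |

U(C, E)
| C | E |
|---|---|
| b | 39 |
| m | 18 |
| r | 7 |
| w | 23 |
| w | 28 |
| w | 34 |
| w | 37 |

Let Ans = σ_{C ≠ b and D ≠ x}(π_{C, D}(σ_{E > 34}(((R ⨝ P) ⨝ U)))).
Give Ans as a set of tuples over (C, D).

R ⋈ P (natural join on B): {(12, 11, b, 25, x), (13, 10, y, 30, a), (13, 10, y, 30, q), (16, 10, n, 30, a), (16, 10, n, 30, q), (21, 14, y, 23, a), (23, 17, w, 18, z), (23, 17, w, 2, m), (23, 17, w, 26, n), (23, 17, w, 31, u), (23, 17, w, 32, p), (23, 17, w, 32, q), (30, 10, a, 30, a), (30, 10, a, 30, q), (31, 17, m, 18, z), (31, 17, m, 2, m), (31, 17, m, 26, n), (31, 17, m, 31, u), (31, 17, m, 32, p), (31, 17, m, 32, q)}
(R ⨝ P) ⋈ U (natural join on C): {(12, 11, b, 25, x, 39), (23, 17, w, 18, z, 23), (23, 17, w, 18, z, 28), (23, 17, w, 18, z, 34), (23, 17, w, 18, z, 37), (23, 17, w, 2, m, 23), (23, 17, w, 2, m, 28), (23, 17, w, 2, m, 34), (23, 17, w, 2, m, 37), (23, 17, w, 26, n, 23), (23, 17, w, 26, n, 28), (23, 17, w, 26, n, 34), (23, 17, w, 26, n, 37), (23, 17, w, 31, u, 23), (23, 17, w, 31, u, 28), (23, 17, w, 31, u, 34), (23, 17, w, 31, u, 37), (23, 17, w, 32, p, 23), (23, 17, w, 32, p, 28), (23, 17, w, 32, p, 34), (23, 17, w, 32, p, 37), (23, 17, w, 32, q, 23), (23, 17, w, 32, q, 28), (23, 17, w, 32, q, 34), (23, 17, w, 32, q, 37), (31, 17, m, 18, z, 18), (31, 17, m, 2, m, 18), (31, 17, m, 26, n, 18), (31, 17, m, 31, u, 18), (31, 17, m, 32, p, 18), (31, 17, m, 32, q, 18)}
Apply σ_{E > 34}; surviving tuples: {(12, 11, b, 25, x, 39), (23, 17, w, 18, z, 37), (23, 17, w, 2, m, 37), (23, 17, w, 26, n, 37), (23, 17, w, 31, u, 37), (23, 17, w, 32, p, 37), (23, 17, w, 32, q, 37)}
π[C, D]: project onto (C, D) → {(b, x), (w, m), (w, n), (w, p), (w, q), (w, u), (w, z)}
Apply σ_{C ≠ b and D ≠ x}; surviving tuples: {(w, m), (w, n), (w, p), (w, q), (w, u), (w, z)}

{(w, m), (w, n), (w, p), (w, q), (w, u), (w, z)}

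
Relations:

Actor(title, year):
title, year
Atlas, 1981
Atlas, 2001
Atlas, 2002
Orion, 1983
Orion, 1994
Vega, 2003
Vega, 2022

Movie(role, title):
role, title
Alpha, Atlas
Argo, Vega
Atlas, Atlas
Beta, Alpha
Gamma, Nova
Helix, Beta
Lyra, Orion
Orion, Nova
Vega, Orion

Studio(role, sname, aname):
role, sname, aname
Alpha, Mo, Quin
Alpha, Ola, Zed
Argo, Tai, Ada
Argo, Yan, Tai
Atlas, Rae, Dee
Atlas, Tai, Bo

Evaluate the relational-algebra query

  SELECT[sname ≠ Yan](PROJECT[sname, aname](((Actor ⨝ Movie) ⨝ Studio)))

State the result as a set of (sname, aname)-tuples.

{(Mo, Quin), (Ola, Zed), (Rae, Dee), (Tai, Ada), (Tai, Bo)}

Actor ⋈ Movie (natural join on title): {(Atlas, 1981, Alpha), (Atlas, 1981, Atlas), (Atlas, 2001, Alpha), (Atlas, 2001, Atlas), (Atlas, 2002, Alpha), (Atlas, 2002, Atlas), (Orion, 1983, Lyra), (Orion, 1983, Vega), (Orion, 1994, Lyra), (Orion, 1994, Vega), (Vega, 2003, Argo), (Vega, 2022, Argo)}
(Actor ⨝ Movie) ⋈ Studio (natural join on role): {(Atlas, 1981, Alpha, Mo, Quin), (Atlas, 1981, Alpha, Ola, Zed), (Atlas, 1981, Atlas, Rae, Dee), (Atlas, 1981, Atlas, Tai, Bo), (Atlas, 2001, Alpha, Mo, Quin), (Atlas, 2001, Alpha, Ola, Zed), (Atlas, 2001, Atlas, Rae, Dee), (Atlas, 2001, Atlas, Tai, Bo), (Atlas, 2002, Alpha, Mo, Quin), (Atlas, 2002, Alpha, Ola, Zed), (Atlas, 2002, Atlas, Rae, Dee), (Atlas, 2002, Atlas, Tai, Bo), (Vega, 2003, Argo, Tai, Ada), (Vega, 2003, Argo, Yan, Tai), (Vega, 2022, Argo, Tai, Ada), (Vega, 2022, Argo, Yan, Tai)}
π[sname, aname]: project onto (sname, aname) (10 duplicate(s) eliminated) → {(Mo, Quin), (Ola, Zed), (Rae, Dee), (Tai, Ada), (Tai, Bo), (Yan, Tai)}
σ[sname ≠ Yan]: keep tuples satisfying sname ≠ Yan → {(Mo, Quin), (Ola, Zed), (Rae, Dee), (Tai, Ada), (Tai, Bo)}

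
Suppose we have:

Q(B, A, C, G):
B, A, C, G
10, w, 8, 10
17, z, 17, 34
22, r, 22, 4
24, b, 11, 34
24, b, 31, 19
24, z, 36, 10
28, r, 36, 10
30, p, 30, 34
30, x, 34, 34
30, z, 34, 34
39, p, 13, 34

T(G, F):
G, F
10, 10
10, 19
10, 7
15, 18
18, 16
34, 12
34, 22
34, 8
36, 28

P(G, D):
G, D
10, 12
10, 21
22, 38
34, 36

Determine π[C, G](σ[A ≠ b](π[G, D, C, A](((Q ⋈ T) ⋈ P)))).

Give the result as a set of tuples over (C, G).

Joining Q and T on G yields {(10, w, 8, 10, 10), (10, w, 8, 10, 19), (10, w, 8, 10, 7), (17, z, 17, 34, 12), (17, z, 17, 34, 22), (17, z, 17, 34, 8), (24, b, 11, 34, 12), (24, b, 11, 34, 22), (24, b, 11, 34, 8), (24, z, 36, 10, 10), (24, z, 36, 10, 19), (24, z, 36, 10, 7), (28, r, 36, 10, 10), (28, r, 36, 10, 19), (28, r, 36, 10, 7), (30, p, 30, 34, 12), (30, p, 30, 34, 22), (30, p, 30, 34, 8), (30, x, 34, 34, 12), (30, x, 34, 34, 22), (30, x, 34, 34, 8), (30, z, 34, 34, 12), (30, z, 34, 34, 22), (30, z, 34, 34, 8), (39, p, 13, 34, 12), (39, p, 13, 34, 22), (39, p, 13, 34, 8)}.
Joining (Q ⋈ T) and P on G yields {(10, w, 8, 10, 10, 12), (10, w, 8, 10, 10, 21), (10, w, 8, 10, 19, 12), (10, w, 8, 10, 19, 21), (10, w, 8, 10, 7, 12), (10, w, 8, 10, 7, 21), (17, z, 17, 34, 12, 36), (17, z, 17, 34, 22, 36), (17, z, 17, 34, 8, 36), (24, b, 11, 34, 12, 36), (24, b, 11, 34, 22, 36), (24, b, 11, 34, 8, 36), (24, z, 36, 10, 10, 12), (24, z, 36, 10, 10, 21), (24, z, 36, 10, 19, 12), (24, z, 36, 10, 19, 21), (24, z, 36, 10, 7, 12), (24, z, 36, 10, 7, 21), (28, r, 36, 10, 10, 12), (28, r, 36, 10, 10, 21), (28, r, 36, 10, 19, 12), (28, r, 36, 10, 19, 21), (28, r, 36, 10, 7, 12), (28, r, 36, 10, 7, 21), (30, p, 30, 34, 12, 36), (30, p, 30, 34, 22, 36), (30, p, 30, 34, 8, 36), (30, x, 34, 34, 12, 36), (30, x, 34, 34, 22, 36), (30, x, 34, 34, 8, 36), (30, z, 34, 34, 12, 36), (30, z, 34, 34, 22, 36), (30, z, 34, 34, 8, 36), (39, p, 13, 34, 12, 36), (39, p, 13, 34, 22, 36), (39, p, 13, 34, 8, 36)}.
Projecting to G, D, C, A (24 duplicate(s) eliminated): {(10, 12, 36, r), (10, 12, 36, z), (10, 12, 8, w), (10, 21, 36, r), (10, 21, 36, z), (10, 21, 8, w), (34, 36, 11, b), (34, 36, 13, p), (34, 36, 17, z), (34, 36, 30, p), (34, 36, 34, x), (34, 36, 34, z)}
Apply σ_{A ≠ b}; surviving tuples: {(10, 12, 36, r), (10, 12, 36, z), (10, 12, 8, w), (10, 21, 36, r), (10, 21, 36, z), (10, 21, 8, w), (34, 36, 13, p), (34, 36, 17, z), (34, 36, 30, p), (34, 36, 34, x), (34, 36, 34, z)}
Projecting to C, G (5 duplicate(s) eliminated): {(13, 34), (17, 34), (30, 34), (34, 34), (36, 10), (8, 10)}

{(13, 34), (17, 34), (30, 34), (34, 34), (36, 10), (8, 10)}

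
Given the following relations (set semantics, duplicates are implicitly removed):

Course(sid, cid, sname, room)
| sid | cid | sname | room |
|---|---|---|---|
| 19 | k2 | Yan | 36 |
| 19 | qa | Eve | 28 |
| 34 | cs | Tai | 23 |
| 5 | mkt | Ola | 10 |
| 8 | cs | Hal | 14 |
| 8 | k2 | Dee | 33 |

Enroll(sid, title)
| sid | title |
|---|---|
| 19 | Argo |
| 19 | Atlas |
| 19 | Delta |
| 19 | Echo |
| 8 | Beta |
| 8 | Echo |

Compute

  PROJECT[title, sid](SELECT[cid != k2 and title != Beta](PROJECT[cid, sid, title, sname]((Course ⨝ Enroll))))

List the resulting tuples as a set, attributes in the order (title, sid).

{(Argo, 19), (Atlas, 19), (Delta, 19), (Echo, 19), (Echo, 8)}

Joining Course and Enroll on sid yields {(19, k2, Yan, 36, Argo), (19, k2, Yan, 36, Atlas), (19, k2, Yan, 36, Delta), (19, k2, Yan, 36, Echo), (19, qa, Eve, 28, Argo), (19, qa, Eve, 28, Atlas), (19, qa, Eve, 28, Delta), (19, qa, Eve, 28, Echo), (8, cs, Hal, 14, Beta), (8, cs, Hal, 14, Echo), (8, k2, Dee, 33, Beta), (8, k2, Dee, 33, Echo)}.
π[cid, sid, title, sname]: project onto (cid, sid, title, sname) → {(cs, 8, Beta, Hal), (cs, 8, Echo, Hal), (k2, 19, Argo, Yan), (k2, 19, Atlas, Yan), (k2, 19, Delta, Yan), (k2, 19, Echo, Yan), (k2, 8, Beta, Dee), (k2, 8, Echo, Dee), (qa, 19, Argo, Eve), (qa, 19, Atlas, Eve), (qa, 19, Delta, Eve), (qa, 19, Echo, Eve)}
σ[cid != k2 and title != Beta]: keep tuples satisfying cid != k2 and title != Beta → {(cs, 8, Echo, Hal), (qa, 19, Argo, Eve), (qa, 19, Atlas, Eve), (qa, 19, Delta, Eve), (qa, 19, Echo, Eve)}
π[title, sid]: project onto (title, sid) → {(Argo, 19), (Atlas, 19), (Delta, 19), (Echo, 19), (Echo, 8)}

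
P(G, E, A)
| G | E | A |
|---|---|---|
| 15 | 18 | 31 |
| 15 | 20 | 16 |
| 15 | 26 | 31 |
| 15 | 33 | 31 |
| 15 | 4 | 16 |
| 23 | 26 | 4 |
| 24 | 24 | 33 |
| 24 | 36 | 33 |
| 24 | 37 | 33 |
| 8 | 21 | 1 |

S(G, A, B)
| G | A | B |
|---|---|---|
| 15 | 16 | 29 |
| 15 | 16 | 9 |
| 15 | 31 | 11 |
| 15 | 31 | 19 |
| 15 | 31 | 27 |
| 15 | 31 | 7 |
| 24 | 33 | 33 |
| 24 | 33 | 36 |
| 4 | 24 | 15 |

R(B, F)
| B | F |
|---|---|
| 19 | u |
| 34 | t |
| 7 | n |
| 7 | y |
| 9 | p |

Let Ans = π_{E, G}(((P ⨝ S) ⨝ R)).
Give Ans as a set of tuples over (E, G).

{(18, 15), (20, 15), (26, 15), (33, 15), (4, 15)}

Joining P and S on G, A yields {(15, 18, 31, 11), (15, 18, 31, 19), (15, 18, 31, 27), (15, 18, 31, 7), (15, 20, 16, 29), (15, 20, 16, 9), (15, 26, 31, 11), (15, 26, 31, 19), (15, 26, 31, 27), (15, 26, 31, 7), (15, 33, 31, 11), (15, 33, 31, 19), (15, 33, 31, 27), (15, 33, 31, 7), (15, 4, 16, 29), (15, 4, 16, 9), (24, 24, 33, 33), (24, 24, 33, 36), (24, 36, 33, 33), (24, 36, 33, 36), (24, 37, 33, 33), (24, 37, 33, 36)}.
Joining (P ⨝ S) and R on B yields {(15, 18, 31, 19, u), (15, 18, 31, 7, n), (15, 18, 31, 7, y), (15, 20, 16, 9, p), (15, 26, 31, 19, u), (15, 26, 31, 7, n), (15, 26, 31, 7, y), (15, 33, 31, 19, u), (15, 33, 31, 7, n), (15, 33, 31, 7, y), (15, 4, 16, 9, p)}.
π_{E, G} gives {(18, 15), (20, 15), (26, 15), (33, 15), (4, 15)} (6 duplicate(s) eliminated).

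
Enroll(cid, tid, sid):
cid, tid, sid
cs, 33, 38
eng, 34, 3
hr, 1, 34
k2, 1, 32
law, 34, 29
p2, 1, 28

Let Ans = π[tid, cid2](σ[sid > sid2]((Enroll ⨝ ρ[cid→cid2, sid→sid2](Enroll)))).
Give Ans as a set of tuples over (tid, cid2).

{(1, k2), (1, p2), (34, eng)}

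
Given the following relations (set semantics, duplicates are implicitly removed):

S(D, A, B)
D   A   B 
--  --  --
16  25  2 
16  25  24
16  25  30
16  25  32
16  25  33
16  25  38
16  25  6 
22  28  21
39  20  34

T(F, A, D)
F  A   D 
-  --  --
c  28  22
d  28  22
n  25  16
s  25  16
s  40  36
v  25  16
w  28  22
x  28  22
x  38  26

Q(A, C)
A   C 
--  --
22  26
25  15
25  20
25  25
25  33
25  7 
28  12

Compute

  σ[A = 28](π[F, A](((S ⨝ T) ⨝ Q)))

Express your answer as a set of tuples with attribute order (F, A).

Joining S and T on D, A yields {(16, 25, 2, n), (16, 25, 2, s), (16, 25, 2, v), (16, 25, 24, n), (16, 25, 24, s), (16, 25, 24, v), (16, 25, 30, n), (16, 25, 30, s), (16, 25, 30, v), (16, 25, 32, n), (16, 25, 32, s), (16, 25, 32, v), (16, 25, 33, n), (16, 25, 33, s), (16, 25, 33, v), (16, 25, 38, n), (16, 25, 38, s), (16, 25, 38, v), (16, 25, 6, n), (16, 25, 6, s), (16, 25, 6, v), (22, 28, 21, c), (22, 28, 21, d), (22, 28, 21, w), (22, 28, 21, x)}.
Joining (S ⨝ T) and Q on A yields {(16, 25, 2, n, 15), (16, 25, 2, n, 20), (16, 25, 2, n, 25), (16, 25, 2, n, 33), (16, 25, 2, n, 7), (16, 25, 2, s, 15), (16, 25, 2, s, 20), (16, 25, 2, s, 25), (16, 25, 2, s, 33), (16, 25, 2, s, 7), (16, 25, 2, v, 15), (16, 25, 2, v, 20), (16, 25, 2, v, 25), (16, 25, 2, v, 33), (16, 25, 2, v, 7), (16, 25, 24, n, 15), (16, 25, 24, n, 20), (16, 25, 24, n, 25), (16, 25, 24, n, 33), (16, 25, 24, n, 7), (16, 25, 24, s, 15), (16, 25, 24, s, 20), (16, 25, 24, s, 25), (16, 25, 24, s, 33), (16, 25, 24, s, 7), (16, 25, 24, v, 15), (16, 25, 24, v, 20), (16, 25, 24, v, 25), (16, 25, 24, v, 33), (16, 25, 24, v, 7), (16, 25, 30, n, 15), (16, 25, 30, n, 20), (16, 25, 30, n, 25), (16, 25, 30, n, 33), (16, 25, 30, n, 7), (16, 25, 30, s, 15), (16, 25, 30, s, 20), (16, 25, 30, s, 25), (16, 25, 30, s, 33), (16, 25, 30, s, 7), (16, 25, 30, v, 15), (16, 25, 30, v, 20), (16, 25, 30, v, 25), (16, 25, 30, v, 33), (16, 25, 30, v, 7), (16, 25, 32, n, 15), (16, 25, 32, n, 20), (16, 25, 32, n, 25), (16, 25, 32, n, 33), (16, 25, 32, n, 7), (16, 25, 32, s, 15), (16, 25, 32, s, 20), (16, 25, 32, s, 25), (16, 25, 32, s, 33), (16, 25, 32, s, 7), (16, 25, 32, v, 15), (16, 25, 32, v, 20), (16, 25, 32, v, 25), (16, 25, 32, v, 33), (16, 25, 32, v, 7), (16, 25, 33, n, 15), (16, 25, 33, n, 20), (16, 25, 33, n, 25), (16, 25, 33, n, 33), (16, 25, 33, n, 7), (16, 25, 33, s, 15), (16, 25, 33, s, 20), (16, 25, 33, s, 25), (16, 25, 33, s, 33), (16, 25, 33, s, 7), (16, 25, 33, v, 15), (16, 25, 33, v, 20), (16, 25, 33, v, 25), (16, 25, 33, v, 33), (16, 25, 33, v, 7), (16, 25, 38, n, 15), (16, 25, 38, n, 20), (16, 25, 38, n, 25), (16, 25, 38, n, 33), (16, 25, 38, n, 7), (16, 25, 38, s, 15), (16, 25, 38, s, 20), (16, 25, 38, s, 25), (16, 25, 38, s, 33), (16, 25, 38, s, 7), (16, 25, 38, v, 15), (16, 25, 38, v, 20), (16, 25, 38, v, 25), (16, 25, 38, v, 33), (16, 25, 38, v, 7), (16, 25, 6, n, 15), (16, 25, 6, n, 20), (16, 25, 6, n, 25), (16, 25, 6, n, 33), (16, 25, 6, n, 7), (16, 25, 6, s, 15), (16, 25, 6, s, 20), (16, 25, 6, s, 25), (16, 25, 6, s, 33), (16, 25, 6, s, 7), (16, 25, 6, v, 15), (16, 25, 6, v, 20), (16, 25, 6, v, 25), (16, 25, 6, v, 33), (16, 25, 6, v, 7), (22, 28, 21, c, 12), (22, 28, 21, d, 12), (22, 28, 21, w, 12), (22, 28, 21, x, 12)}.
π[F, A]: project onto (F, A) (102 duplicate(s) eliminated) → {(c, 28), (d, 28), (n, 25), (s, 25), (v, 25), (w, 28), (x, 28)}
σ[A = 28]: keep tuples satisfying A = 28 → {(c, 28), (d, 28), (w, 28), (x, 28)}

{(c, 28), (d, 28), (w, 28), (x, 28)}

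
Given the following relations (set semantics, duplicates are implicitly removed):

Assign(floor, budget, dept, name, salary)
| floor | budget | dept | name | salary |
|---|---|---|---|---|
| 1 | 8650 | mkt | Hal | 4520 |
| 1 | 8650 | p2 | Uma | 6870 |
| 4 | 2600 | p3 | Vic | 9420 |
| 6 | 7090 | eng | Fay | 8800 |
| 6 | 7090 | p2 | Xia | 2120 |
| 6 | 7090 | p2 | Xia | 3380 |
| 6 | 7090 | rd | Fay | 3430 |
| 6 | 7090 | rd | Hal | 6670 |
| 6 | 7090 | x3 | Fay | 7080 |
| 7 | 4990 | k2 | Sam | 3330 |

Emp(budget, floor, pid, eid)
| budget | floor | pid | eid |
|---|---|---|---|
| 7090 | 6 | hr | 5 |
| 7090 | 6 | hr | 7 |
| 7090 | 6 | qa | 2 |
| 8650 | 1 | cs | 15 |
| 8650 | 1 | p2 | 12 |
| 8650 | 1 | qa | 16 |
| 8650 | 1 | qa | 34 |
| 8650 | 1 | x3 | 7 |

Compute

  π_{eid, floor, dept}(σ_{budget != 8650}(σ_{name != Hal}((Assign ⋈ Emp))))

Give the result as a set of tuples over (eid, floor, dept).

{(2, 6, eng), (2, 6, p2), (2, 6, rd), (2, 6, x3), (5, 6, eng), (5, 6, p2), (5, 6, rd), (5, 6, x3), (7, 6, eng), (7, 6, p2), (7, 6, rd), (7, 6, x3)}

Joining Assign and Emp on floor, budget yields {(1, 8650, mkt, Hal, 4520, cs, 15), (1, 8650, mkt, Hal, 4520, p2, 12), (1, 8650, mkt, Hal, 4520, qa, 16), (1, 8650, mkt, Hal, 4520, qa, 34), (1, 8650, mkt, Hal, 4520, x3, 7), (1, 8650, p2, Uma, 6870, cs, 15), (1, 8650, p2, Uma, 6870, p2, 12), (1, 8650, p2, Uma, 6870, qa, 16), (1, 8650, p2, Uma, 6870, qa, 34), (1, 8650, p2, Uma, 6870, x3, 7), (6, 7090, eng, Fay, 8800, hr, 5), (6, 7090, eng, Fay, 8800, hr, 7), (6, 7090, eng, Fay, 8800, qa, 2), (6, 7090, p2, Xia, 2120, hr, 5), (6, 7090, p2, Xia, 2120, hr, 7), (6, 7090, p2, Xia, 2120, qa, 2), (6, 7090, p2, Xia, 3380, hr, 5), (6, 7090, p2, Xia, 3380, hr, 7), (6, 7090, p2, Xia, 3380, qa, 2), (6, 7090, rd, Fay, 3430, hr, 5), (6, 7090, rd, Fay, 3430, hr, 7), (6, 7090, rd, Fay, 3430, qa, 2), (6, 7090, rd, Hal, 6670, hr, 5), (6, 7090, rd, Hal, 6670, hr, 7), (6, 7090, rd, Hal, 6670, qa, 2), (6, 7090, x3, Fay, 7080, hr, 5), (6, 7090, x3, Fay, 7080, hr, 7), (6, 7090, x3, Fay, 7080, qa, 2)}.
Selection name != Hal: {(1, 8650, p2, Uma, 6870, cs, 15), (1, 8650, p2, Uma, 6870, p2, 12), (1, 8650, p2, Uma, 6870, qa, 16), (1, 8650, p2, Uma, 6870, qa, 34), (1, 8650, p2, Uma, 6870, x3, 7), (6, 7090, eng, Fay, 8800, hr, 5), (6, 7090, eng, Fay, 8800, hr, 7), (6, 7090, eng, Fay, 8800, qa, 2), (6, 7090, p2, Xia, 2120, hr, 5), (6, 7090, p2, Xia, 2120, hr, 7), (6, 7090, p2, Xia, 2120, qa, 2), (6, 7090, p2, Xia, 3380, hr, 5), (6, 7090, p2, Xia, 3380, hr, 7), (6, 7090, p2, Xia, 3380, qa, 2), (6, 7090, rd, Fay, 3430, hr, 5), (6, 7090, rd, Fay, 3430, hr, 7), (6, 7090, rd, Fay, 3430, qa, 2), (6, 7090, x3, Fay, 7080, hr, 5), (6, 7090, x3, Fay, 7080, hr, 7), (6, 7090, x3, Fay, 7080, qa, 2)}
Selection budget != 8650: {(6, 7090, eng, Fay, 8800, hr, 5), (6, 7090, eng, Fay, 8800, hr, 7), (6, 7090, eng, Fay, 8800, qa, 2), (6, 7090, p2, Xia, 2120, hr, 5), (6, 7090, p2, Xia, 2120, hr, 7), (6, 7090, p2, Xia, 2120, qa, 2), (6, 7090, p2, Xia, 3380, hr, 5), (6, 7090, p2, Xia, 3380, hr, 7), (6, 7090, p2, Xia, 3380, qa, 2), (6, 7090, rd, Fay, 3430, hr, 5), (6, 7090, rd, Fay, 3430, hr, 7), (6, 7090, rd, Fay, 3430, qa, 2), (6, 7090, x3, Fay, 7080, hr, 5), (6, 7090, x3, Fay, 7080, hr, 7), (6, 7090, x3, Fay, 7080, qa, 2)}
π_{eid, floor, dept} gives {(2, 6, eng), (2, 6, p2), (2, 6, rd), (2, 6, x3), (5, 6, eng), (5, 6, p2), (5, 6, rd), (5, 6, x3), (7, 6, eng), (7, 6, p2), (7, 6, rd), (7, 6, x3)} (3 duplicate(s) eliminated).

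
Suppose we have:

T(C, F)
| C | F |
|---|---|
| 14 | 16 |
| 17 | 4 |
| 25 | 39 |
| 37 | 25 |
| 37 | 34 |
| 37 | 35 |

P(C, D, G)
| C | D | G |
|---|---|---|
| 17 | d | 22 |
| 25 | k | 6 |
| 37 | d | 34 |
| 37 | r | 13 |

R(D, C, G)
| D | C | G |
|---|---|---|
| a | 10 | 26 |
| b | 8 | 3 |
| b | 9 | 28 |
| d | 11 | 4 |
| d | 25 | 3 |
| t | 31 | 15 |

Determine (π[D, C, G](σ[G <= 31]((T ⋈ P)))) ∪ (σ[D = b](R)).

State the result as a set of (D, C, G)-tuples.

{(b, 8, 3), (b, 9, 28), (d, 17, 22), (k, 25, 6), (r, 37, 13)}

Natural join on C: {(17, 4, d, 22), (25, 39, k, 6), (37, 25, d, 34), (37, 25, r, 13), (37, 34, d, 34), (37, 34, r, 13), (37, 35, d, 34), (37, 35, r, 13)}
σ[G <= 31]: keep tuples satisfying G <= 31 → {(17, 4, d, 22), (25, 39, k, 6), (37, 25, r, 13), (37, 34, r, 13), (37, 35, r, 13)}
Keep only column(s) D, C, G (2 duplicate(s) eliminated): {(d, 17, 22), (k, 25, 6), (r, 37, 13)}
σ[D = b]: keep tuples satisfying D = b → {(b, 8, 3), (b, 9, 28)}
Union: {(d, 17, 22), (k, 25, 6), (r, 37, 13)} with {(b, 8, 3), (b, 9, 28)} → {(b, 8, 3), (b, 9, 28), (d, 17, 22), (k, 25, 6), (r, 37, 13)}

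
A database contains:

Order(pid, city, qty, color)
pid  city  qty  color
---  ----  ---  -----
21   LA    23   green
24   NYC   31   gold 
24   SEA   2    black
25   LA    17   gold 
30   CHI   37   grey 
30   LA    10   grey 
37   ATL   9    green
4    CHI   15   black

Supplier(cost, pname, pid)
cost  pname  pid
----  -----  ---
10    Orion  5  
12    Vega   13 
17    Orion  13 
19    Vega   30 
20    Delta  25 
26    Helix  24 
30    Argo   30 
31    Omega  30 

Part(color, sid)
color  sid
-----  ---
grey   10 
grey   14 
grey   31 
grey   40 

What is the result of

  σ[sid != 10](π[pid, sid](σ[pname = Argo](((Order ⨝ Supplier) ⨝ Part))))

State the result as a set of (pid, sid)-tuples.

{(30, 14), (30, 31), (30, 40)}

Natural join on pid: {(24, NYC, 31, gold, 26, Helix), (24, SEA, 2, black, 26, Helix), (25, LA, 17, gold, 20, Delta), (30, CHI, 37, grey, 19, Vega), (30, CHI, 37, grey, 30, Argo), (30, CHI, 37, grey, 31, Omega), (30, LA, 10, grey, 19, Vega), (30, LA, 10, grey, 30, Argo), (30, LA, 10, grey, 31, Omega)}
Natural join on color: {(30, CHI, 37, grey, 19, Vega, 10), (30, CHI, 37, grey, 19, Vega, 14), (30, CHI, 37, grey, 19, Vega, 31), (30, CHI, 37, grey, 19, Vega, 40), (30, CHI, 37, grey, 30, Argo, 10), (30, CHI, 37, grey, 30, Argo, 14), (30, CHI, 37, grey, 30, Argo, 31), (30, CHI, 37, grey, 30, Argo, 40), (30, CHI, 37, grey, 31, Omega, 10), (30, CHI, 37, grey, 31, Omega, 14), (30, CHI, 37, grey, 31, Omega, 31), (30, CHI, 37, grey, 31, Omega, 40), (30, LA, 10, grey, 19, Vega, 10), (30, LA, 10, grey, 19, Vega, 14), (30, LA, 10, grey, 19, Vega, 31), (30, LA, 10, grey, 19, Vega, 40), (30, LA, 10, grey, 30, Argo, 10), (30, LA, 10, grey, 30, Argo, 14), (30, LA, 10, grey, 30, Argo, 31), (30, LA, 10, grey, 30, Argo, 40), (30, LA, 10, grey, 31, Omega, 10), (30, LA, 10, grey, 31, Omega, 14), (30, LA, 10, grey, 31, Omega, 31), (30, LA, 10, grey, 31, Omega, 40)}
Selection pname = Argo: {(30, CHI, 37, grey, 30, Argo, 10), (30, CHI, 37, grey, 30, Argo, 14), (30, CHI, 37, grey, 30, Argo, 31), (30, CHI, 37, grey, 30, Argo, 40), (30, LA, 10, grey, 30, Argo, 10), (30, LA, 10, grey, 30, Argo, 14), (30, LA, 10, grey, 30, Argo, 31), (30, LA, 10, grey, 30, Argo, 40)}
π[pid, sid]: project onto (pid, sid) (4 duplicate(s) eliminated) → {(30, 10), (30, 14), (30, 31), (30, 40)}
Selection sid != 10: {(30, 14), (30, 31), (30, 40)}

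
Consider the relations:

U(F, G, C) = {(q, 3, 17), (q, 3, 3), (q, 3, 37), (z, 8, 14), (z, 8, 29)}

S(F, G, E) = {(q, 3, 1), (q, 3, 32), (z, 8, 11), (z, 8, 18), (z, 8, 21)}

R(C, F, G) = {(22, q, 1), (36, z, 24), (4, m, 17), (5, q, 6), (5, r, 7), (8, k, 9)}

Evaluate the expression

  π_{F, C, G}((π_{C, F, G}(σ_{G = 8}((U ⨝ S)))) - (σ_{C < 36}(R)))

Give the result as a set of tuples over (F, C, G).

{(z, 14, 8), (z, 29, 8)}

Joining U and S on F, G yields {(q, 3, 17, 1), (q, 3, 17, 32), (q, 3, 3, 1), (q, 3, 3, 32), (q, 3, 37, 1), (q, 3, 37, 32), (z, 8, 14, 11), (z, 8, 14, 18), (z, 8, 14, 21), (z, 8, 29, 11), (z, 8, 29, 18), (z, 8, 29, 21)}.
σ[G = 8]: keep tuples satisfying G = 8 → {(z, 8, 14, 11), (z, 8, 14, 18), (z, 8, 14, 21), (z, 8, 29, 11), (z, 8, 29, 18), (z, 8, 29, 21)}
Keep only column(s) C, F, G (4 duplicate(s) eliminated): {(14, z, 8), (29, z, 8)}
σ[C < 36]: keep tuples satisfying C < 36 → {(22, q, 1), (4, m, 17), (5, q, 6), (5, r, 7), (8, k, 9)}
Difference: {(14, z, 8), (29, z, 8)} with {(22, q, 1), (4, m, 17), (5, q, 6), (5, r, 7), (8, k, 9)} → {(14, z, 8), (29, z, 8)}
Keep only column(s) F, C, G: {(z, 14, 8), (z, 29, 8)}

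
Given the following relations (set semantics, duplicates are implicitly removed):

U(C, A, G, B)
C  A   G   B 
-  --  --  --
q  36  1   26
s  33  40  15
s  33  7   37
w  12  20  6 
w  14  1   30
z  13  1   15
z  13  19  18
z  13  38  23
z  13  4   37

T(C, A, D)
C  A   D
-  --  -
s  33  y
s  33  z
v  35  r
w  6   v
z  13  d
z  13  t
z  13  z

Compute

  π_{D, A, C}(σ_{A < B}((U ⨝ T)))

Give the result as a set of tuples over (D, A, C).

{(d, 13, z), (t, 13, z), (y, 33, s), (z, 13, z), (z, 33, s)}

Joining U and T on C, A yields {(s, 33, 40, 15, y), (s, 33, 40, 15, z), (s, 33, 7, 37, y), (s, 33, 7, 37, z), (z, 13, 1, 15, d), (z, 13, 1, 15, t), (z, 13, 1, 15, z), (z, 13, 19, 18, d), (z, 13, 19, 18, t), (z, 13, 19, 18, z), (z, 13, 38, 23, d), (z, 13, 38, 23, t), (z, 13, 38, 23, z), (z, 13, 4, 37, d), (z, 13, 4, 37, t), (z, 13, 4, 37, z)}.
Filtering on A < B leaves {(s, 33, 7, 37, y), (s, 33, 7, 37, z), (z, 13, 1, 15, d), (z, 13, 1, 15, t), (z, 13, 1, 15, z), (z, 13, 19, 18, d), (z, 13, 19, 18, t), (z, 13, 19, 18, z), (z, 13, 38, 23, d), (z, 13, 38, 23, t), (z, 13, 38, 23, z), (z, 13, 4, 37, d), (z, 13, 4, 37, t), (z, 13, 4, 37, z)}.
Projecting to D, A, C (9 duplicate(s) eliminated): {(d, 13, z), (t, 13, z), (y, 33, s), (z, 13, z), (z, 33, s)}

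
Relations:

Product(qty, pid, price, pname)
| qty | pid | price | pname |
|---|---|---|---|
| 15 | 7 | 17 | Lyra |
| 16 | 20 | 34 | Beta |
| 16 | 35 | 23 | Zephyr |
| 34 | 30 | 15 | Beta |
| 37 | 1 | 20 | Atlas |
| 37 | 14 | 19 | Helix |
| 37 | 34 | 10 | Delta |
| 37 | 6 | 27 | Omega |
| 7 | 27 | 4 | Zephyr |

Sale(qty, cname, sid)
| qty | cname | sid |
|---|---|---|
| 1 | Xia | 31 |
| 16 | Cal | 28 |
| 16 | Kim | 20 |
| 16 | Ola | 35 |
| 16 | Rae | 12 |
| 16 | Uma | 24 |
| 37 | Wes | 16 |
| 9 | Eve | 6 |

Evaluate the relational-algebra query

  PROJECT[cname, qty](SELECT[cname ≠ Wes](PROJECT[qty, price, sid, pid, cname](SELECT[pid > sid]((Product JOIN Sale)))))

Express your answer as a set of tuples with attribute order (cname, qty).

Joining Product and Sale on qty yields {(16, 20, 34, Beta, Cal, 28), (16, 20, 34, Beta, Kim, 20), (16, 20, 34, Beta, Ola, 35), (16, 20, 34, Beta, Rae, 12), (16, 20, 34, Beta, Uma, 24), (16, 35, 23, Zephyr, Cal, 28), (16, 35, 23, Zephyr, Kim, 20), (16, 35, 23, Zephyr, Ola, 35), (16, 35, 23, Zephyr, Rae, 12), (16, 35, 23, Zephyr, Uma, 24), (37, 1, 20, Atlas, Wes, 16), (37, 14, 19, Helix, Wes, 16), (37, 34, 10, Delta, Wes, 16), (37, 6, 27, Omega, Wes, 16)}.
Apply σ_{pid > sid}; surviving tuples: {(16, 20, 34, Beta, Rae, 12), (16, 35, 23, Zephyr, Cal, 28), (16, 35, 23, Zephyr, Kim, 20), (16, 35, 23, Zephyr, Rae, 12), (16, 35, 23, Zephyr, Uma, 24), (37, 34, 10, Delta, Wes, 16)}
π_{qty, price, sid, pid, cname} gives {(16, 23, 12, 35, Rae), (16, 23, 20, 35, Kim), (16, 23, 24, 35, Uma), (16, 23, 28, 35, Cal), (16, 34, 12, 20, Rae), (37, 10, 16, 34, Wes)}.
Apply σ_{cname ≠ Wes}; surviving tuples: {(16, 23, 12, 35, Rae), (16, 23, 20, 35, Kim), (16, 23, 24, 35, Uma), (16, 23, 28, 35, Cal), (16, 34, 12, 20, Rae)}
π_{cname, qty} gives {(Cal, 16), (Kim, 16), (Rae, 16), (Uma, 16)} (1 duplicate(s) eliminated).

{(Cal, 16), (Kim, 16), (Rae, 16), (Uma, 16)}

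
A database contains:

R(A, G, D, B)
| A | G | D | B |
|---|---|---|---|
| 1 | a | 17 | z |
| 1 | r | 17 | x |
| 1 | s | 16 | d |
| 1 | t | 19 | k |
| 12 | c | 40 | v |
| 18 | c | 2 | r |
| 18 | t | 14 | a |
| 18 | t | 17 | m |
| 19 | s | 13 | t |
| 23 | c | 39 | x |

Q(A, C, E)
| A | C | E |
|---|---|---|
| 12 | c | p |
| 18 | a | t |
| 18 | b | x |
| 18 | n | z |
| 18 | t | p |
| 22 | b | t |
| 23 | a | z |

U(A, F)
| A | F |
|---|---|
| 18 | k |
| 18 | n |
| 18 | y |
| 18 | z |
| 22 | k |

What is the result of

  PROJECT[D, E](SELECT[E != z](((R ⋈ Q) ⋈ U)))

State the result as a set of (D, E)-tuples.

R ⋈ Q (natural join on A): {(12, c, 40, v, c, p), (18, c, 2, r, a, t), (18, c, 2, r, b, x), (18, c, 2, r, n, z), (18, c, 2, r, t, p), (18, t, 14, a, a, t), (18, t, 14, a, b, x), (18, t, 14, a, n, z), (18, t, 14, a, t, p), (18, t, 17, m, a, t), (18, t, 17, m, b, x), (18, t, 17, m, n, z), (18, t, 17, m, t, p), (23, c, 39, x, a, z)}
(R ⋈ Q) ⋈ U (natural join on A): {(18, c, 2, r, a, t, k), (18, c, 2, r, a, t, n), (18, c, 2, r, a, t, y), (18, c, 2, r, a, t, z), (18, c, 2, r, b, x, k), (18, c, 2, r, b, x, n), (18, c, 2, r, b, x, y), (18, c, 2, r, b, x, z), (18, c, 2, r, n, z, k), (18, c, 2, r, n, z, n), (18, c, 2, r, n, z, y), (18, c, 2, r, n, z, z), (18, c, 2, r, t, p, k), (18, c, 2, r, t, p, n), (18, c, 2, r, t, p, y), (18, c, 2, r, t, p, z), (18, t, 14, a, a, t, k), (18, t, 14, a, a, t, n), (18, t, 14, a, a, t, y), (18, t, 14, a, a, t, z), (18, t, 14, a, b, x, k), (18, t, 14, a, b, x, n), (18, t, 14, a, b, x, y), (18, t, 14, a, b, x, z), (18, t, 14, a, n, z, k), (18, t, 14, a, n, z, n), (18, t, 14, a, n, z, y), (18, t, 14, a, n, z, z), (18, t, 14, a, t, p, k), (18, t, 14, a, t, p, n), (18, t, 14, a, t, p, y), (18, t, 14, a, t, p, z), (18, t, 17, m, a, t, k), (18, t, 17, m, a, t, n), (18, t, 17, m, a, t, y), (18, t, 17, m, a, t, z), (18, t, 17, m, b, x, k), (18, t, 17, m, b, x, n), (18, t, 17, m, b, x, y), (18, t, 17, m, b, x, z), (18, t, 17, m, n, z, k), (18, t, 17, m, n, z, n), (18, t, 17, m, n, z, y), (18, t, 17, m, n, z, z), (18, t, 17, m, t, p, k), (18, t, 17, m, t, p, n), (18, t, 17, m, t, p, y), (18, t, 17, m, t, p, z)}
Filtering on E != z leaves {(18, c, 2, r, a, t, k), (18, c, 2, r, a, t, n), (18, c, 2, r, a, t, y), (18, c, 2, r, a, t, z), (18, c, 2, r, b, x, k), (18, c, 2, r, b, x, n), (18, c, 2, r, b, x, y), (18, c, 2, r, b, x, z), (18, c, 2, r, t, p, k), (18, c, 2, r, t, p, n), (18, c, 2, r, t, p, y), (18, c, 2, r, t, p, z), (18, t, 14, a, a, t, k), (18, t, 14, a, a, t, n), (18, t, 14, a, a, t, y), (18, t, 14, a, a, t, z), (18, t, 14, a, b, x, k), (18, t, 14, a, b, x, n), (18, t, 14, a, b, x, y), (18, t, 14, a, b, x, z), (18, t, 14, a, t, p, k), (18, t, 14, a, t, p, n), (18, t, 14, a, t, p, y), (18, t, 14, a, t, p, z), (18, t, 17, m, a, t, k), (18, t, 17, m, a, t, n), (18, t, 17, m, a, t, y), (18, t, 17, m, a, t, z), (18, t, 17, m, b, x, k), (18, t, 17, m, b, x, n), (18, t, 17, m, b, x, y), (18, t, 17, m, b, x, z), (18, t, 17, m, t, p, k), (18, t, 17, m, t, p, n), (18, t, 17, m, t, p, y), (18, t, 17, m, t, p, z)}.
π_{D, E} gives {(14, p), (14, t), (14, x), (17, p), (17, t), (17, x), (2, p), (2, t), (2, x)} (27 duplicate(s) eliminated).

{(14, p), (14, t), (14, x), (17, p), (17, t), (17, x), (2, p), (2, t), (2, x)}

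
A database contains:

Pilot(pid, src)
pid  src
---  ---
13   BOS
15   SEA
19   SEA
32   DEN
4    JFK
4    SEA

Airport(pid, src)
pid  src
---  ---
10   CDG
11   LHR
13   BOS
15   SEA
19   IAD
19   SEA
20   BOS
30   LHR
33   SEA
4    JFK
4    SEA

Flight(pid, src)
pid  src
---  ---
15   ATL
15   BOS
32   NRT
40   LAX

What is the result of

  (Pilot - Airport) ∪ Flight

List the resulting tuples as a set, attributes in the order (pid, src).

Difference: {(13, BOS), (15, SEA), (19, SEA), (32, DEN), (4, JFK), (4, SEA)} with {(10, CDG), (11, LHR), (13, BOS), (15, SEA), (19, IAD), (19, SEA), (20, BOS), (30, LHR), (33, SEA), (4, JFK), (4, SEA)} → {(32, DEN)}
Union: {(32, DEN)} with {(15, ATL), (15, BOS), (32, NRT), (40, LAX)} → {(15, ATL), (15, BOS), (32, DEN), (32, NRT), (40, LAX)}

{(15, ATL), (15, BOS), (32, DEN), (32, NRT), (40, LAX)}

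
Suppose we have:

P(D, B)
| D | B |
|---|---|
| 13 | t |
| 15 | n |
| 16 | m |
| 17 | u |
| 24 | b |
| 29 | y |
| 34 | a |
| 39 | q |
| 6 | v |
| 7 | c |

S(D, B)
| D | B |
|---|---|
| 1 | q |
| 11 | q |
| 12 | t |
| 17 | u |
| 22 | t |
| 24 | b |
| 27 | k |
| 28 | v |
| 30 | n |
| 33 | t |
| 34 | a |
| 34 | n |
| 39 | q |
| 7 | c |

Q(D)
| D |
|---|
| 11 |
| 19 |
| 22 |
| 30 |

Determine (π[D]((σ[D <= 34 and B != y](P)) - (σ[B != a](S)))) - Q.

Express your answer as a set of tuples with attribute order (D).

{13, 15, 16, 34, 6}

Selection D <= 34 and B != y: {(13, t), (15, n), (16, m), (17, u), (24, b), (34, a), (6, v), (7, c)}
Selection B != a: {(1, q), (11, q), (12, t), (17, u), (22, t), (24, b), (27, k), (28, v), (30, n), (33, t), (34, n), (39, q), (7, c)}
Difference: {(13, t), (15, n), (16, m), (17, u), (24, b), (34, a), (6, v), (7, c)} with {(1, q), (11, q), (12, t), (17, u), (22, t), (24, b), (27, k), (28, v), (30, n), (33, t), (34, n), (39, q), (7, c)} → {(13, t), (15, n), (16, m), (34, a), (6, v)}
π[D]: project onto (D) → {13, 15, 16, 34, 6}
Difference: {13, 15, 16, 34, 6} with {11, 19, 22, 30} → {13, 15, 16, 34, 6}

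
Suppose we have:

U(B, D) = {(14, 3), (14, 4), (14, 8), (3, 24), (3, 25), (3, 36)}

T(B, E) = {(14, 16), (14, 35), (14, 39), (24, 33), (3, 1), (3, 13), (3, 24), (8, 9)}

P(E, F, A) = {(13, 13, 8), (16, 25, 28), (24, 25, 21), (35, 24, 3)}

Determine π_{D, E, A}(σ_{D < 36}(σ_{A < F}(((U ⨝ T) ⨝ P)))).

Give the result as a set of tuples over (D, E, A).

{(24, 13, 8), (24, 24, 21), (25, 13, 8), (25, 24, 21), (3, 35, 3), (4, 35, 3), (8, 35, 3)}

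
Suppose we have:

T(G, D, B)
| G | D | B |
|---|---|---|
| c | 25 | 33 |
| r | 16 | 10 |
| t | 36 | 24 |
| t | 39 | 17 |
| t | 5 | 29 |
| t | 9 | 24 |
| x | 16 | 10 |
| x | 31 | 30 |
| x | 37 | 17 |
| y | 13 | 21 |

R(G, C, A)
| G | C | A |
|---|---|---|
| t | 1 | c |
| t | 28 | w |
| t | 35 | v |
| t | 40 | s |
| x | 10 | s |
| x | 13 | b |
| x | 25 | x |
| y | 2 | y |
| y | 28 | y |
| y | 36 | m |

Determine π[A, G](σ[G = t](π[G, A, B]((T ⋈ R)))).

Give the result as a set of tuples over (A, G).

Natural join on G: {(t, 36, 24, 1, c), (t, 36, 24, 28, w), (t, 36, 24, 35, v), (t, 36, 24, 40, s), (t, 39, 17, 1, c), (t, 39, 17, 28, w), (t, 39, 17, 35, v), (t, 39, 17, 40, s), (t, 5, 29, 1, c), (t, 5, 29, 28, w), (t, 5, 29, 35, v), (t, 5, 29, 40, s), (t, 9, 24, 1, c), (t, 9, 24, 28, w), (t, 9, 24, 35, v), (t, 9, 24, 40, s), (x, 16, 10, 10, s), (x, 16, 10, 13, b), (x, 16, 10, 25, x), (x, 31, 30, 10, s), (x, 31, 30, 13, b), (x, 31, 30, 25, x), (x, 37, 17, 10, s), (x, 37, 17, 13, b), (x, 37, 17, 25, x), (y, 13, 21, 2, y), (y, 13, 21, 28, y), (y, 13, 21, 36, m)}
π[G, A, B]: project onto (G, A, B) (5 duplicate(s) eliminated) → {(t, c, 17), (t, c, 24), (t, c, 29), (t, s, 17), (t, s, 24), (t, s, 29), (t, v, 17), (t, v, 24), (t, v, 29), (t, w, 17), (t, w, 24), (t, w, 29), (x, b, 10), (x, b, 17), (x, b, 30), (x, s, 10), (x, s, 17), (x, s, 30), (x, x, 10), (x, x, 17), (x, x, 30), (y, m, 21), (y, y, 21)}
Selection G = t: {(t, c, 17), (t, c, 24), (t, c, 29), (t, s, 17), (t, s, 24), (t, s, 29), (t, v, 17), (t, v, 24), (t, v, 29), (t, w, 17), (t, w, 24), (t, w, 29)}
π[A, G]: project onto (A, G) (8 duplicate(s) eliminated) → {(c, t), (s, t), (v, t), (w, t)}

{(c, t), (s, t), (v, t), (w, t)}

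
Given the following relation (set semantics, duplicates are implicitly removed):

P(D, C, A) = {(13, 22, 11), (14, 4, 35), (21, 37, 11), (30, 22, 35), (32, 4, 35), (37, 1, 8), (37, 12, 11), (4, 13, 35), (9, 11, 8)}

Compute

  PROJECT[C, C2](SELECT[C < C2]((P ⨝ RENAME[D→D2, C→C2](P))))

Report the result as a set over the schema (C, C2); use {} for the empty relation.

ρ[D→D2, C→C2]: schema becomes (D2, C2, A); tuples unchanged.
Joining P and RENAME[D→D2, C→C2](P) on A yields {(13, 22, 11, 13, 22), (13, 22, 11, 21, 37), (13, 22, 11, 37, 12), (14, 4, 35, 14, 4), (14, 4, 35, 30, 22), (14, 4, 35, 32, 4), (14, 4, 35, 4, 13), (21, 37, 11, 13, 22), (21, 37, 11, 21, 37), (21, 37, 11, 37, 12), (30, 22, 35, 14, 4), (30, 22, 35, 30, 22), (30, 22, 35, 32, 4), (30, 22, 35, 4, 13), (32, 4, 35, 14, 4), (32, 4, 35, 30, 22), (32, 4, 35, 32, 4), (32, 4, 35, 4, 13), (37, 1, 8, 37, 1), (37, 1, 8, 9, 11), (37, 12, 11, 13, 22), (37, 12, 11, 21, 37), (37, 12, 11, 37, 12), (4, 13, 35, 14, 4), (4, 13, 35, 30, 22), (4, 13, 35, 32, 4), (4, 13, 35, 4, 13), (9, 11, 8, 37, 1), (9, 11, 8, 9, 11)}.
Apply σ_{C < C2}; surviving tuples: {(13, 22, 11, 21, 37), (14, 4, 35, 30, 22), (14, 4, 35, 4, 13), (32, 4, 35, 30, 22), (32, 4, 35, 4, 13), (37, 1, 8, 9, 11), (37, 12, 11, 13, 22), (37, 12, 11, 21, 37), (4, 13, 35, 30, 22)}
π[C, C2]: project onto (C, C2) (2 duplicate(s) eliminated) → {(1, 11), (12, 22), (12, 37), (13, 22), (22, 37), (4, 13), (4, 22)}

{(1, 11), (12, 22), (12, 37), (13, 22), (22, 37), (4, 13), (4, 22)}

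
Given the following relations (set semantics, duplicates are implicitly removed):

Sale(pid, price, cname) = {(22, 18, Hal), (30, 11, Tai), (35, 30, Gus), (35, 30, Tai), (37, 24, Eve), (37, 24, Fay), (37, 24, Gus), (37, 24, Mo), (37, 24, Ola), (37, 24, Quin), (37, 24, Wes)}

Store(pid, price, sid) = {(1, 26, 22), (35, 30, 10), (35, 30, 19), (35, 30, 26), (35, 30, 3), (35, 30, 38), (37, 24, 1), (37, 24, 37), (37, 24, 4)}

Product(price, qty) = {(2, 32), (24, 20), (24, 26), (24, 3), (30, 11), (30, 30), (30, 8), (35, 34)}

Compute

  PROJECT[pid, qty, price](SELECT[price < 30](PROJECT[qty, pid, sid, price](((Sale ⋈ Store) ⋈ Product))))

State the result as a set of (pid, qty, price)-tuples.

Joining Sale and Store on pid, price yields {(35, 30, Gus, 10), (35, 30, Gus, 19), (35, 30, Gus, 26), (35, 30, Gus, 3), (35, 30, Gus, 38), (35, 30, Tai, 10), (35, 30, Tai, 19), (35, 30, Tai, 26), (35, 30, Tai, 3), (35, 30, Tai, 38), (37, 24, Eve, 1), (37, 24, Eve, 37), (37, 24, Eve, 4), (37, 24, Fay, 1), (37, 24, Fay, 37), (37, 24, Fay, 4), (37, 24, Gus, 1), (37, 24, Gus, 37), (37, 24, Gus, 4), (37, 24, Mo, 1), (37, 24, Mo, 37), (37, 24, Mo, 4), (37, 24, Ola, 1), (37, 24, Ola, 37), (37, 24, Ola, 4), (37, 24, Quin, 1), (37, 24, Quin, 37), (37, 24, Quin, 4), (37, 24, Wes, 1), (37, 24, Wes, 37), (37, 24, Wes, 4)}.
Joining (Sale ⋈ Store) and Product on price yields {(35, 30, Gus, 10, 11), (35, 30, Gus, 10, 30), (35, 30, Gus, 10, 8), (35, 30, Gus, 19, 11), (35, 30, Gus, 19, 30), (35, 30, Gus, 19, 8), (35, 30, Gus, 26, 11), (35, 30, Gus, 26, 30), (35, 30, Gus, 26, 8), (35, 30, Gus, 3, 11), (35, 30, Gus, 3, 30), (35, 30, Gus, 3, 8), (35, 30, Gus, 38, 11), (35, 30, Gus, 38, 30), (35, 30, Gus, 38, 8), (35, 30, Tai, 10, 11), (35, 30, Tai, 10, 30), (35, 30, Tai, 10, 8), (35, 30, Tai, 19, 11), (35, 30, Tai, 19, 30), (35, 30, Tai, 19, 8), (35, 30, Tai, 26, 11), (35, 30, Tai, 26, 30), (35, 30, Tai, 26, 8), (35, 30, Tai, 3, 11), (35, 30, Tai, 3, 30), (35, 30, Tai, 3, 8), (35, 30, Tai, 38, 11), (35, 30, Tai, 38, 30), (35, 30, Tai, 38, 8), (37, 24, Eve, 1, 20), (37, 24, Eve, 1, 26), (37, 24, Eve, 1, 3), (37, 24, Eve, 37, 20), (37, 24, Eve, 37, 26), (37, 24, Eve, 37, 3), (37, 24, Eve, 4, 20), (37, 24, Eve, 4, 26), (37, 24, Eve, 4, 3), (37, 24, Fay, 1, 20), (37, 24, Fay, 1, 26), (37, 24, Fay, 1, 3), (37, 24, Fay, 37, 20), (37, 24, Fay, 37, 26), (37, 24, Fay, 37, 3), (37, 24, Fay, 4, 20), (37, 24, Fay, 4, 26), (37, 24, Fay, 4, 3), (37, 24, Gus, 1, 20), (37, 24, Gus, 1, 26), (37, 24, Gus, 1, 3), (37, 24, Gus, 37, 20), (37, 24, Gus, 37, 26), (37, 24, Gus, 37, 3), (37, 24, Gus, 4, 20), (37, 24, Gus, 4, 26), (37, 24, Gus, 4, 3), (37, 24, Mo, 1, 20), (37, 24, Mo, 1, 26), (37, 24, Mo, 1, 3), (37, 24, Mo, 37, 20), (37, 24, Mo, 37, 26), (37, 24, Mo, 37, 3), (37, 24, Mo, 4, 20), (37, 24, Mo, 4, 26), (37, 24, Mo, 4, 3), (37, 24, Ola, 1, 20), (37, 24, Ola, 1, 26), (37, 24, Ola, 1, 3), (37, 24, Ola, 37, 20), (37, 24, Ola, 37, 26), (37, 24, Ola, 37, 3), (37, 24, Ola, 4, 20), (37, 24, Ola, 4, 26), (37, 24, Ola, 4, 3), (37, 24, Quin, 1, 20), (37, 24, Quin, 1, 26), (37, 24, Quin, 1, 3), (37, 24, Quin, 37, 20), (37, 24, Quin, 37, 26), (37, 24, Quin, 37, 3), (37, 24, Quin, 4, 20), (37, 24, Quin, 4, 26), (37, 24, Quin, 4, 3), (37, 24, Wes, 1, 20), (37, 24, Wes, 1, 26), (37, 24, Wes, 1, 3), (37, 24, Wes, 37, 20), (37, 24, Wes, 37, 26), (37, 24, Wes, 37, 3), (37, 24, Wes, 4, 20), (37, 24, Wes, 4, 26), (37, 24, Wes, 4, 3)}.
π[qty, pid, sid, price]: project onto (qty, pid, sid, price) (69 duplicate(s) eliminated) → {(11, 35, 10, 30), (11, 35, 19, 30), (11, 35, 26, 30), (11, 35, 3, 30), (11, 35, 38, 30), (20, 37, 1, 24), (20, 37, 37, 24), (20, 37, 4, 24), (26, 37, 1, 24), (26, 37, 37, 24), (26, 37, 4, 24), (3, 37, 1, 24), (3, 37, 37, 24), (3, 37, 4, 24), (30, 35, 10, 30), (30, 35, 19, 30), (30, 35, 26, 30), (30, 35, 3, 30), (30, 35, 38, 30), (8, 35, 10, 30), (8, 35, 19, 30), (8, 35, 26, 30), (8, 35, 3, 30), (8, 35, 38, 30)}
Selection price < 30: {(20, 37, 1, 24), (20, 37, 37, 24), (20, 37, 4, 24), (26, 37, 1, 24), (26, 37, 37, 24), (26, 37, 4, 24), (3, 37, 1, 24), (3, 37, 37, 24), (3, 37, 4, 24)}
π[pid, qty, price]: project onto (pid, qty, price) (6 duplicate(s) eliminated) → {(37, 20, 24), (37, 26, 24), (37, 3, 24)}

{(37, 20, 24), (37, 26, 24), (37, 3, 24)}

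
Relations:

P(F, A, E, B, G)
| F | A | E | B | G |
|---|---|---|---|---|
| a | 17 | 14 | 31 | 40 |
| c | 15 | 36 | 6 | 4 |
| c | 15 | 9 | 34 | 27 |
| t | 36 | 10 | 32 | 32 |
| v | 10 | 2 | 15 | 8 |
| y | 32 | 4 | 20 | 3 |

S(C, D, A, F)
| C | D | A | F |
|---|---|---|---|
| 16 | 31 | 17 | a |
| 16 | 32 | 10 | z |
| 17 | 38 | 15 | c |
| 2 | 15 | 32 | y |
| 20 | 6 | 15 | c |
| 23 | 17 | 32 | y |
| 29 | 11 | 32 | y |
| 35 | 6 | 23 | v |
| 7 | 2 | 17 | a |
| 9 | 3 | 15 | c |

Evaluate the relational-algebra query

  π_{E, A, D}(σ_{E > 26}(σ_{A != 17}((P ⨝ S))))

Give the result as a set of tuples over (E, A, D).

Joining P and S on F, A yields {(a, 17, 14, 31, 40, 16, 31), (a, 17, 14, 31, 40, 7, 2), (c, 15, 36, 6, 4, 17, 38), (c, 15, 36, 6, 4, 20, 6), (c, 15, 36, 6, 4, 9, 3), (c, 15, 9, 34, 27, 17, 38), (c, 15, 9, 34, 27, 20, 6), (c, 15, 9, 34, 27, 9, 3), (y, 32, 4, 20, 3, 2, 15), (y, 32, 4, 20, 3, 23, 17), (y, 32, 4, 20, 3, 29, 11)}.
Selection A != 17: {(c, 15, 36, 6, 4, 17, 38), (c, 15, 36, 6, 4, 20, 6), (c, 15, 36, 6, 4, 9, 3), (c, 15, 9, 34, 27, 17, 38), (c, 15, 9, 34, 27, 20, 6), (c, 15, 9, 34, 27, 9, 3), (y, 32, 4, 20, 3, 2, 15), (y, 32, 4, 20, 3, 23, 17), (y, 32, 4, 20, 3, 29, 11)}
Selection E > 26: {(c, 15, 36, 6, 4, 17, 38), (c, 15, 36, 6, 4, 20, 6), (c, 15, 36, 6, 4, 9, 3)}
π[E, A, D]: project onto (E, A, D) → {(36, 15, 3), (36, 15, 38), (36, 15, 6)}

{(36, 15, 3), (36, 15, 38), (36, 15, 6)}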